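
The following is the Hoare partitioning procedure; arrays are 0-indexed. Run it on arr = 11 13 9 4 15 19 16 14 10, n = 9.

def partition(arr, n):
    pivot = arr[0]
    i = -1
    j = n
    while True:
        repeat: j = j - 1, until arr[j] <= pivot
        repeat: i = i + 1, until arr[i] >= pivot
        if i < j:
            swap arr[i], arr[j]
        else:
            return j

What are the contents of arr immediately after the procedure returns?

10 4 9 13 15 19 16 14 11

pivot = arr[0] = 11; i = -1, j = 9
j→8 (arr[8]=10≤11), i→0 (arr[0]=11≥11); i<j, swap → 10 13 9 4 15 19 16 14 11
j→3 (arr[3]=4≤11), i→1 (arr[1]=13≥11); i<j, swap → 10 4 9 13 15 19 16 14 11
j→2, i→3; i≥j, return j=2. arr = 10 4 9 13 15 19 16 14 11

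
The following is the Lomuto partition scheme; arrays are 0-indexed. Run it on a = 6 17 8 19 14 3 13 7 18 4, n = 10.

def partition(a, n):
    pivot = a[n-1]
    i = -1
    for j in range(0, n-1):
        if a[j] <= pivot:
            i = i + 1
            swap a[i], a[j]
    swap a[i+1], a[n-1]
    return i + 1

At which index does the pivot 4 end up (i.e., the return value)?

1

pivot=4, i=-1
j=0: 6>4, skip
j=1: 17>4, skip
j=2: 8>4, skip
j=3: 19>4, skip
j=4: 14>4, skip
j=5: 3≤4, i=0, swap(0,5) ⇒ 3 17 8 19 14 6 13 7 18 4
j=6: 13>4, skip
j=7: 7>4, skip
j=8: 18>4, skip
swap(1,9) ⇒ 3 4 8 19 14 6 13 7 18 17; return 1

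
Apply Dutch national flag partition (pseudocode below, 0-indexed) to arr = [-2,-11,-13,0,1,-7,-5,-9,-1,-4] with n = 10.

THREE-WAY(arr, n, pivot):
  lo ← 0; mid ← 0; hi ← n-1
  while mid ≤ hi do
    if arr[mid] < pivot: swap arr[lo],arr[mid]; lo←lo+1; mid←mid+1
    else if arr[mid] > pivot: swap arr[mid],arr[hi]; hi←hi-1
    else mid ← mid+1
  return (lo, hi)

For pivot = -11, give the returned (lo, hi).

(1, 1)

pivot = -11; lo=0, mid=0, hi=9
arr[mid]=-2>-11: swap arr[0],arr[9]; hi=8 → [-4,-11,-13,0,1,-7,-5,-9,-1,-2]
arr[mid]=-4>-11: swap arr[0],arr[8]; hi=7 → [-1,-11,-13,0,1,-7,-5,-9,-4,-2]
arr[mid]=-1>-11: swap arr[0],arr[7]; hi=6 → [-9,-11,-13,0,1,-7,-5,-1,-4,-2]
arr[mid]=-9>-11: swap arr[0],arr[6]; hi=5 → [-5,-11,-13,0,1,-7,-9,-1,-4,-2]
arr[mid]=-5>-11: swap arr[0],arr[5]; hi=4 → [-7,-11,-13,0,1,-5,-9,-1,-4,-2]
arr[mid]=-7>-11: swap arr[0],arr[4]; hi=3 → [1,-11,-13,0,-7,-5,-9,-1,-4,-2]
arr[mid]=1>-11: swap arr[0],arr[3]; hi=2 → [0,-11,-13,1,-7,-5,-9,-1,-4,-2]
arr[mid]=0>-11: swap arr[0],arr[2]; hi=1 → [-13,-11,0,1,-7,-5,-9,-1,-4,-2]
arr[mid]=-13<-11: swap arr[0],arr[0]; lo=1,mid=1 → [-13,-11,0,1,-7,-5,-9,-1,-4,-2]
arr[mid]=-11=-11: mid=2
end: lo=1, hi=1; arr = [-13,-11,0,1,-7,-5,-9,-1,-4,-2]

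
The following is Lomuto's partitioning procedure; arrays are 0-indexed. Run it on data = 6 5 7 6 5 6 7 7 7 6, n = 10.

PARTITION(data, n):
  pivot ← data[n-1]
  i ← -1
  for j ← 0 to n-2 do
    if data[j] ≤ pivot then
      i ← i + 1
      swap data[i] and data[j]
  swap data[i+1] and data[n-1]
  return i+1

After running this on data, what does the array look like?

pivot = data[9] = 6; i = -1
j=0: data[0]=6 ≤ 6 → i=0, swap data[0],data[0] (no change) → 6 5 7 6 5 6 7 7 7 6
j=1: data[1]=5 ≤ 6 → i=1, swap data[1],data[1] (no change) → 6 5 7 6 5 6 7 7 7 6
j=2: data[2]=7 > 6 → no swap
j=3: data[3]=6 ≤ 6 → i=2, swap data[2],data[3] → 6 5 6 7 5 6 7 7 7 6
j=4: data[4]=5 ≤ 6 → i=3, swap data[3],data[4] → 6 5 6 5 7 6 7 7 7 6
j=5: data[5]=6 ≤ 6 → i=4, swap data[4],data[5] → 6 5 6 5 6 7 7 7 7 6
j=6: data[6]=7 > 6 → no swap
j=7: data[7]=7 > 6 → no swap
j=8: data[8]=7 > 6 → no swap
final swap data[5],data[9] → 6 5 6 5 6 6 7 7 7 7; return 5

6 5 6 5 6 6 7 7 7 7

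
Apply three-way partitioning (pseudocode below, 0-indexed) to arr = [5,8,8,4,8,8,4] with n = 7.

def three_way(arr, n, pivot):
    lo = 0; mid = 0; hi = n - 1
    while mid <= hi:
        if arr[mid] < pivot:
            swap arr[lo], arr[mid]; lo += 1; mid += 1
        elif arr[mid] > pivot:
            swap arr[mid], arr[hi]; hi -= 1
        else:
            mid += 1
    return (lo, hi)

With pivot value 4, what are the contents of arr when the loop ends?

pivot = 4; lo=0, mid=0, hi=6
arr[mid]=5>4: swap arr[0],arr[6]; hi=5 → [4,8,8,4,8,8,5]
arr[mid]=4=4: mid=1
arr[mid]=8>4: swap arr[1],arr[5]; hi=4 → [4,8,8,4,8,8,5]
arr[mid]=8>4: swap arr[1],arr[4]; hi=3 → [4,8,8,4,8,8,5]
arr[mid]=8>4: swap arr[1],arr[3]; hi=2 → [4,4,8,8,8,8,5]
arr[mid]=4=4: mid=2
arr[mid]=8>4: swap arr[2],arr[2]; hi=1 → [4,4,8,8,8,8,5]
end: lo=0, hi=1; arr = [4,4,8,8,8,8,5]

[4,4,8,8,8,8,5]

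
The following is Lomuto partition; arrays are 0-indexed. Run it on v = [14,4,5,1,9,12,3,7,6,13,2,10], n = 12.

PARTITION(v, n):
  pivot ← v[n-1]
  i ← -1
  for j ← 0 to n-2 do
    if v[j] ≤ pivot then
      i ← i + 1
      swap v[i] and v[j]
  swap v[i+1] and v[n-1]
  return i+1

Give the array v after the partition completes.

[4,5,1,9,3,7,6,2,10,13,12,14]

pivot = v[11] = 10; i = -1
j=0: v[0]=14 > 10 → no swap
j=1: v[1]=4 ≤ 10 → i=0, swap v[0],v[1] → [4,14,5,1,9,12,3,7,6,13,2,10]
j=2: v[2]=5 ≤ 10 → i=1, swap v[1],v[2] → [4,5,14,1,9,12,3,7,6,13,2,10]
j=3: v[3]=1 ≤ 10 → i=2, swap v[2],v[3] → [4,5,1,14,9,12,3,7,6,13,2,10]
j=4: v[4]=9 ≤ 10 → i=3, swap v[3],v[4] → [4,5,1,9,14,12,3,7,6,13,2,10]
j=5: v[5]=12 > 10 → no swap
j=6: v[6]=3 ≤ 10 → i=4, swap v[4],v[6] → [4,5,1,9,3,12,14,7,6,13,2,10]
j=7: v[7]=7 ≤ 10 → i=5, swap v[5],v[7] → [4,5,1,9,3,7,14,12,6,13,2,10]
j=8: v[8]=6 ≤ 10 → i=6, swap v[6],v[8] → [4,5,1,9,3,7,6,12,14,13,2,10]
j=9: v[9]=13 > 10 → no swap
j=10: v[10]=2 ≤ 10 → i=7, swap v[7],v[10] → [4,5,1,9,3,7,6,2,14,13,12,10]
final swap v[8],v[11] → [4,5,1,9,3,7,6,2,10,13,12,14]; return 8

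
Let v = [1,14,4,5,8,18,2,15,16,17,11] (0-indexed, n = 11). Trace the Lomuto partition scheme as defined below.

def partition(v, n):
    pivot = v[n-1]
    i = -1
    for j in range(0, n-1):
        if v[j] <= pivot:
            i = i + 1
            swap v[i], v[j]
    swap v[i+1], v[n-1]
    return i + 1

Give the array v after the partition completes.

pivot = v[10] = 11; i = -1
j=0: v[0]=1 ≤ 11 → i=0, swap v[0],v[0] (no change) → [1,14,4,5,8,18,2,15,16,17,11]
j=1: v[1]=14 > 11 → no swap
j=2: v[2]=4 ≤ 11 → i=1, swap v[1],v[2] → [1,4,14,5,8,18,2,15,16,17,11]
j=3: v[3]=5 ≤ 11 → i=2, swap v[2],v[3] → [1,4,5,14,8,18,2,15,16,17,11]
j=4: v[4]=8 ≤ 11 → i=3, swap v[3],v[4] → [1,4,5,8,14,18,2,15,16,17,11]
j=5: v[5]=18 > 11 → no swap
j=6: v[6]=2 ≤ 11 → i=4, swap v[4],v[6] → [1,4,5,8,2,18,14,15,16,17,11]
j=7: v[7]=15 > 11 → no swap
j=8: v[8]=16 > 11 → no swap
j=9: v[9]=17 > 11 → no swap
final swap v[5],v[10] → [1,4,5,8,2,11,14,15,16,17,18]; return 5

[1,4,5,8,2,11,14,15,16,17,18]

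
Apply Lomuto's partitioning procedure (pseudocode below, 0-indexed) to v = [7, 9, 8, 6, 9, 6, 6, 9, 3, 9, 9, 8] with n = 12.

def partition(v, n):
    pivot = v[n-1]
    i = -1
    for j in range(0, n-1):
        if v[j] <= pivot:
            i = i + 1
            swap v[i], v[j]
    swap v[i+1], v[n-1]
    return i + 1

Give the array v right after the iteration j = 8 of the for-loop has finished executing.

[7, 8, 6, 6, 6, 3, 9, 9, 9, 9, 9, 8]

pivot=8, i=-1
j=0: 7≤8, i=0, swap(0,0) ⇒ [7, 9, 8, 6, 9, 6, 6, 9, 3, 9, 9, 8]
j=1: 9>8, skip
j=2: 8≤8, i=1, swap(1,2) ⇒ [7, 8, 9, 6, 9, 6, 6, 9, 3, 9, 9, 8]
j=3: 6≤8, i=2, swap(2,3) ⇒ [7, 8, 6, 9, 9, 6, 6, 9, 3, 9, 9, 8]
j=4: 9>8, skip
j=5: 6≤8, i=3, swap(3,5) ⇒ [7, 8, 6, 6, 9, 9, 6, 9, 3, 9, 9, 8]
j=6: 6≤8, i=4, swap(4,6) ⇒ [7, 8, 6, 6, 6, 9, 9, 9, 3, 9, 9, 8]
j=7: 9>8, skip
j=8: 3≤8, i=5, swap(5,8) ⇒ [7, 8, 6, 6, 6, 3, 9, 9, 9, 9, 9, 8]
(after j=8) v = [7, 8, 6, 6, 6, 3, 9, 9, 9, 9, 9, 8]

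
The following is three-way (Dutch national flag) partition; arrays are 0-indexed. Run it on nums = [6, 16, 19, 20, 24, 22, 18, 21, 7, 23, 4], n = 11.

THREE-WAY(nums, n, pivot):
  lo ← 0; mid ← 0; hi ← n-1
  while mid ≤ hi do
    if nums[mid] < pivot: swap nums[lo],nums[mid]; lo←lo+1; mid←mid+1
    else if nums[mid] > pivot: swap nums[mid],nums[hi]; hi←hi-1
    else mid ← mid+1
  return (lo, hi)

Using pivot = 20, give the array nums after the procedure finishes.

[6, 16, 19, 4, 7, 18, 20, 21, 23, 22, 24]

pivot = 20; lo=0, mid=0, hi=10
nums[mid]=6<20: swap nums[0],nums[0]; lo=1,mid=1 → [6, 16, 19, 20, 24, 22, 18, 21, 7, 23, 4]
nums[mid]=16<20: swap nums[1],nums[1]; lo=2,mid=2 → [6, 16, 19, 20, 24, 22, 18, 21, 7, 23, 4]
nums[mid]=19<20: swap nums[2],nums[2]; lo=3,mid=3 → [6, 16, 19, 20, 24, 22, 18, 21, 7, 23, 4]
nums[mid]=20=20: mid=4
nums[mid]=24>20: swap nums[4],nums[10]; hi=9 → [6, 16, 19, 20, 4, 22, 18, 21, 7, 23, 24]
nums[mid]=4<20: swap nums[3],nums[4]; lo=4,mid=5 → [6, 16, 19, 4, 20, 22, 18, 21, 7, 23, 24]
nums[mid]=22>20: swap nums[5],nums[9]; hi=8 → [6, 16, 19, 4, 20, 23, 18, 21, 7, 22, 24]
nums[mid]=23>20: swap nums[5],nums[8]; hi=7 → [6, 16, 19, 4, 20, 7, 18, 21, 23, 22, 24]
nums[mid]=7<20: swap nums[4],nums[5]; lo=5,mid=6 → [6, 16, 19, 4, 7, 20, 18, 21, 23, 22, 24]
nums[mid]=18<20: swap nums[5],nums[6]; lo=6,mid=7 → [6, 16, 19, 4, 7, 18, 20, 21, 23, 22, 24]
nums[mid]=21>20: swap nums[7],nums[7]; hi=6 → [6, 16, 19, 4, 7, 18, 20, 21, 23, 22, 24]
end: lo=6, hi=6; nums = [6, 16, 19, 4, 7, 18, 20, 21, 23, 22, 24]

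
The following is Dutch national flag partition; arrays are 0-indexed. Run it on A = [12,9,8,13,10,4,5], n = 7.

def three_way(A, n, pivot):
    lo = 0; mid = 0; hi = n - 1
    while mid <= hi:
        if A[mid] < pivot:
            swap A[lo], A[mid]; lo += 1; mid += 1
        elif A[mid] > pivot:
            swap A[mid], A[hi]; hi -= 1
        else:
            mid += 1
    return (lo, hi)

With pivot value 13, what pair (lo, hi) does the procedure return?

(6, 6)

pivot = 13; lo=0, mid=0, hi=6
A[mid]=12<13: swap A[0],A[0]; lo=1,mid=1 → [12,9,8,13,10,4,5]
A[mid]=9<13: swap A[1],A[1]; lo=2,mid=2 → [12,9,8,13,10,4,5]
A[mid]=8<13: swap A[2],A[2]; lo=3,mid=3 → [12,9,8,13,10,4,5]
A[mid]=13=13: mid=4
A[mid]=10<13: swap A[3],A[4]; lo=4,mid=5 → [12,9,8,10,13,4,5]
A[mid]=4<13: swap A[4],A[5]; lo=5,mid=6 → [12,9,8,10,4,13,5]
A[mid]=5<13: swap A[5],A[6]; lo=6,mid=7 → [12,9,8,10,4,5,13]
end: lo=6, hi=6; A = [12,9,8,10,4,5,13]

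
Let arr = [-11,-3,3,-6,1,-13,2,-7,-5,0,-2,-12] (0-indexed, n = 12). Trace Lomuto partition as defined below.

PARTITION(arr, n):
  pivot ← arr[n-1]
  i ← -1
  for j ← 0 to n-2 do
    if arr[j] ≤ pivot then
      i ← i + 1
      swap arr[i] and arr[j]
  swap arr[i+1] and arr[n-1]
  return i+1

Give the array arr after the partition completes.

[-13,-12,3,-6,1,-11,2,-7,-5,0,-2,-3]

pivot = arr[11] = -12; i = -1
j=0: arr[0]=-11 > -12 → no swap
j=1: arr[1]=-3 > -12 → no swap
j=2: arr[2]=3 > -12 → no swap
j=3: arr[3]=-6 > -12 → no swap
j=4: arr[4]=1 > -12 → no swap
j=5: arr[5]=-13 ≤ -12 → i=0, swap arr[0],arr[5] → [-13,-3,3,-6,1,-11,2,-7,-5,0,-2,-12]
j=6: arr[6]=2 > -12 → no swap
j=7: arr[7]=-7 > -12 → no swap
j=8: arr[8]=-5 > -12 → no swap
j=9: arr[9]=0 > -12 → no swap
j=10: arr[10]=-2 > -12 → no swap
final swap arr[1],arr[11] → [-13,-12,3,-6,1,-11,2,-7,-5,0,-2,-3]; return 1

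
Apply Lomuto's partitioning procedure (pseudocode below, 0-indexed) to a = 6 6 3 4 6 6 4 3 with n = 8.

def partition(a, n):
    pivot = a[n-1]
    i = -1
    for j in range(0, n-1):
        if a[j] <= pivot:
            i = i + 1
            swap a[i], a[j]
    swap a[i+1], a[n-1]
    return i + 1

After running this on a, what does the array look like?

pivot=3, i=-1
j=0: 6>3, skip
j=1: 6>3, skip
j=2: 3≤3, i=0, swap(0,2) ⇒ 3 6 6 4 6 6 4 3
j=3: 4>3, skip
j=4: 6>3, skip
j=5: 6>3, skip
j=6: 4>3, skip
swap(1,7) ⇒ 3 3 6 4 6 6 4 6; return 1

3 3 6 4 6 6 4 6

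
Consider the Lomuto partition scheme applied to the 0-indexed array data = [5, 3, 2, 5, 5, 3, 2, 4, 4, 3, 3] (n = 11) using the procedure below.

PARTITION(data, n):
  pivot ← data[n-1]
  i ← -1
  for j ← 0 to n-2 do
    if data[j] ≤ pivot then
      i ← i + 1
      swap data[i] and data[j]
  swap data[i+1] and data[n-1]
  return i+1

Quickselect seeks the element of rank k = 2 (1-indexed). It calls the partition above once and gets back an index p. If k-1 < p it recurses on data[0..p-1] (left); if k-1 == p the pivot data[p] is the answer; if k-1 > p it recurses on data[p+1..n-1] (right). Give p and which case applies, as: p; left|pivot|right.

5; left

pivot = data[10] = 3; i = -1
j=0: data[0]=5 > 3 → no swap
j=1: data[1]=3 ≤ 3 → i=0, swap data[0],data[1] → [3, 5, 2, 5, 5, 3, 2, 4, 4, 3, 3]
j=2: data[2]=2 ≤ 3 → i=1, swap data[1],data[2] → [3, 2, 5, 5, 5, 3, 2, 4, 4, 3, 3]
j=3: data[3]=5 > 3 → no swap
j=4: data[4]=5 > 3 → no swap
j=5: data[5]=3 ≤ 3 → i=2, swap data[2],data[5] → [3, 2, 3, 5, 5, 5, 2, 4, 4, 3, 3]
j=6: data[6]=2 ≤ 3 → i=3, swap data[3],data[6] → [3, 2, 3, 2, 5, 5, 5, 4, 4, 3, 3]
j=7: data[7]=4 > 3 → no swap
j=8: data[8]=4 > 3 → no swap
j=9: data[9]=3 ≤ 3 → i=4, swap data[4],data[9] → [3, 2, 3, 2, 3, 5, 5, 4, 4, 5, 3]
final swap data[5],data[10] → [3, 2, 3, 2, 3, 3, 5, 4, 4, 5, 5]; return 5
p = 5; k-1 = 1 < 5 ⇒ left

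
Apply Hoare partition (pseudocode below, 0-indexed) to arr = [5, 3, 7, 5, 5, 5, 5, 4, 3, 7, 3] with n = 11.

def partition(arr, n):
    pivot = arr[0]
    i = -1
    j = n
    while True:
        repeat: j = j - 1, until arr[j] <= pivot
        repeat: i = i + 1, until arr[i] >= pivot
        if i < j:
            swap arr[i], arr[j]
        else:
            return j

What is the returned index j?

5

pivot = arr[0] = 5; i = -1, j = 11
j→10 (arr[10]=3≤5), i→0 (arr[0]=5≥5); i<j, swap → [3, 3, 7, 5, 5, 5, 5, 4, 3, 7, 5]
j→8 (arr[8]=3≤5), i→2 (arr[2]=7≥5); i<j, swap → [3, 3, 3, 5, 5, 5, 5, 4, 7, 7, 5]
j→7 (arr[7]=4≤5), i→3 (arr[3]=5≥5); i<j, swap → [3, 3, 3, 4, 5, 5, 5, 5, 7, 7, 5]
j→6 (arr[6]=5≤5), i→4 (arr[4]=5≥5); i<j, swap → [3, 3, 3, 4, 5, 5, 5, 5, 7, 7, 5]
j→5, i→5; i≥j, return j=5. arr = [3, 3, 3, 4, 5, 5, 5, 5, 7, 7, 5]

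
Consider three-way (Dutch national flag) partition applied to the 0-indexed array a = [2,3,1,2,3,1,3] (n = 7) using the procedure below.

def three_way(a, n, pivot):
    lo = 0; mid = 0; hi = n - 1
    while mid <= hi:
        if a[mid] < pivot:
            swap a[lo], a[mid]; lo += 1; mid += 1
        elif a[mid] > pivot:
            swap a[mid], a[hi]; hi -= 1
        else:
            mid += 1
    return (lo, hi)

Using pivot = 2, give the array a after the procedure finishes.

pivot = 2; lo=0, mid=0, hi=6
a[mid]=2=2: mid=1
a[mid]=3>2: swap a[1],a[6]; hi=5 → [2,3,1,2,3,1,3]
a[mid]=3>2: swap a[1],a[5]; hi=4 → [2,1,1,2,3,3,3]
a[mid]=1<2: swap a[0],a[1]; lo=1,mid=2 → [1,2,1,2,3,3,3]
a[mid]=1<2: swap a[1],a[2]; lo=2,mid=3 → [1,1,2,2,3,3,3]
a[mid]=2=2: mid=4
a[mid]=3>2: swap a[4],a[4]; hi=3 → [1,1,2,2,3,3,3]
end: lo=2, hi=3; a = [1,1,2,2,3,3,3]

[1,1,2,2,3,3,3]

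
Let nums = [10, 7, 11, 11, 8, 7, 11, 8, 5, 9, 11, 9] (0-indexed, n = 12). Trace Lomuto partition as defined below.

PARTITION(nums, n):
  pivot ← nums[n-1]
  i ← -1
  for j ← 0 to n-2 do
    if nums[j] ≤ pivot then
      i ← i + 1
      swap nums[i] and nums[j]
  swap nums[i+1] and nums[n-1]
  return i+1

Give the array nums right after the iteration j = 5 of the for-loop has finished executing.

[7, 8, 7, 11, 10, 11, 11, 8, 5, 9, 11, 9]

pivot=9, i=-1
j=0: 10>9, skip
j=1: 7≤9, i=0, swap(0,1) ⇒ [7, 10, 11, 11, 8, 7, 11, 8, 5, 9, 11, 9]
j=2: 11>9, skip
j=3: 11>9, skip
j=4: 8≤9, i=1, swap(1,4) ⇒ [7, 8, 11, 11, 10, 7, 11, 8, 5, 9, 11, 9]
j=5: 7≤9, i=2, swap(2,5) ⇒ [7, 8, 7, 11, 10, 11, 11, 8, 5, 9, 11, 9]
(after j=5) nums = [7, 8, 7, 11, 10, 11, 11, 8, 5, 9, 11, 9]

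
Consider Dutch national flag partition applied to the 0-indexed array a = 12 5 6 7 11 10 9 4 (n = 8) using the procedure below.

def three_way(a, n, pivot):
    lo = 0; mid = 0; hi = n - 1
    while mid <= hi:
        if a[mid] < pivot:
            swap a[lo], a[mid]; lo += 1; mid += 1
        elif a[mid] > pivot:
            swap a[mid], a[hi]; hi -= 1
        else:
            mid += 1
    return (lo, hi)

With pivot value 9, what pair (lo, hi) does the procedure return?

(4, 4)

pivot = 9; lo=0, mid=0, hi=7
a[mid]=12>9: swap a[0],a[7]; hi=6 → 4 5 6 7 11 10 9 12
a[mid]=4<9: swap a[0],a[0]; lo=1,mid=1 → 4 5 6 7 11 10 9 12
a[mid]=5<9: swap a[1],a[1]; lo=2,mid=2 → 4 5 6 7 11 10 9 12
a[mid]=6<9: swap a[2],a[2]; lo=3,mid=3 → 4 5 6 7 11 10 9 12
a[mid]=7<9: swap a[3],a[3]; lo=4,mid=4 → 4 5 6 7 11 10 9 12
a[mid]=11>9: swap a[4],a[6]; hi=5 → 4 5 6 7 9 10 11 12
a[mid]=9=9: mid=5
a[mid]=10>9: swap a[5],a[5]; hi=4 → 4 5 6 7 9 10 11 12
end: lo=4, hi=4; a = 4 5 6 7 9 10 11 12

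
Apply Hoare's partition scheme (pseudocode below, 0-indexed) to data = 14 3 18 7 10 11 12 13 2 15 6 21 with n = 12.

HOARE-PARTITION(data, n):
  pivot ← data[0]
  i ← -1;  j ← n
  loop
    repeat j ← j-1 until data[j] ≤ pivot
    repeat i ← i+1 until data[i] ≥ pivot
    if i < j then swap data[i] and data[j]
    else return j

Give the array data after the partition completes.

6 3 2 7 10 11 12 13 18 15 14 21

pivot=14
j stops at 10 (6), i stops at 0 (14); swap ⇒ 6 3 18 7 10 11 12 13 2 15 14 21
j stops at 8 (2), i stops at 2 (18); swap ⇒ 6 3 2 7 10 11 12 13 18 15 14 21
j stops at 7, i stops at 8; i≥j ⇒ return 7. data=6 3 2 7 10 11 12 13 18 15 14 21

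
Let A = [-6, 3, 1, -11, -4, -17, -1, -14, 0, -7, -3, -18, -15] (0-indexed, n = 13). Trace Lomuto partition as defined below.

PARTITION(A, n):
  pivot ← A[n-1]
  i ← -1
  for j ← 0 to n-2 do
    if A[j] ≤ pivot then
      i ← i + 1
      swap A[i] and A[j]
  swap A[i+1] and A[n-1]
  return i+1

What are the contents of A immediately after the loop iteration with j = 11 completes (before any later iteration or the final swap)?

[-17, -18, 1, -11, -4, -6, -1, -14, 0, -7, -3, 3, -15]

pivot = A[12] = -15; i = -1
j=0: A[0]=-6 > -15 → no swap
j=1: A[1]=3 > -15 → no swap
j=2: A[2]=1 > -15 → no swap
j=3: A[3]=-11 > -15 → no swap
j=4: A[4]=-4 > -15 → no swap
j=5: A[5]=-17 ≤ -15 → i=0, swap A[0],A[5] → [-17, 3, 1, -11, -4, -6, -1, -14, 0, -7, -3, -18, -15]
j=6: A[6]=-1 > -15 → no swap
j=7: A[7]=-14 > -15 → no swap
j=8: A[8]=0 > -15 → no swap
j=9: A[9]=-7 > -15 → no swap
j=10: A[10]=-3 > -15 → no swap
j=11: A[11]=-18 ≤ -15 → i=1, swap A[1],A[11] → [-17, -18, 1, -11, -4, -6, -1, -14, 0, -7, -3, 3, -15]
(after j=11) A = [-17, -18, 1, -11, -4, -6, -1, -14, 0, -7, -3, 3, -15]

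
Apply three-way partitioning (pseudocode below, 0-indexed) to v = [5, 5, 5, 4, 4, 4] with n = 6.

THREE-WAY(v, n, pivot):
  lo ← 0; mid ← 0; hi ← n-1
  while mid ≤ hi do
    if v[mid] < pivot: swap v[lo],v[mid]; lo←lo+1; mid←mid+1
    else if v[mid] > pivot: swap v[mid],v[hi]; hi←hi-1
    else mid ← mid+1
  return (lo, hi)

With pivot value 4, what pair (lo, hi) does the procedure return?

pivot = 4; lo=0, mid=0, hi=5
v[mid]=5>4: swap v[0],v[5]; hi=4 → [4, 5, 5, 4, 4, 5]
v[mid]=4=4: mid=1
v[mid]=5>4: swap v[1],v[4]; hi=3 → [4, 4, 5, 4, 5, 5]
v[mid]=4=4: mid=2
v[mid]=5>4: swap v[2],v[3]; hi=2 → [4, 4, 4, 5, 5, 5]
v[mid]=4=4: mid=3
end: lo=0, hi=2; v = [4, 4, 4, 5, 5, 5]

(0, 2)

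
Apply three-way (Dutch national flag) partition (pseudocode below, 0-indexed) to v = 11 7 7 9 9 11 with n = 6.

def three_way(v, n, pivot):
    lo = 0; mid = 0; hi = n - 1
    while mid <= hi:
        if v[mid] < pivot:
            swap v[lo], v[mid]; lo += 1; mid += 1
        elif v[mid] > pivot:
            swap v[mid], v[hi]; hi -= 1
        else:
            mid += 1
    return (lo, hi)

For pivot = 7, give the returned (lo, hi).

(0, 1)

lo=0 mid=0 hi=5
11>7: swap(0,5), hi=4 ⇒ 11 7 7 9 9 11
11>7: swap(0,4), hi=3 ⇒ 9 7 7 9 11 11
9>7: swap(0,3), hi=2 ⇒ 9 7 7 9 11 11
9>7: swap(0,2), hi=1 ⇒ 7 7 9 9 11 11
7=7: mid=1
7=7: mid=2
done. lo=0 hi=1; v=7 7 9 9 11 11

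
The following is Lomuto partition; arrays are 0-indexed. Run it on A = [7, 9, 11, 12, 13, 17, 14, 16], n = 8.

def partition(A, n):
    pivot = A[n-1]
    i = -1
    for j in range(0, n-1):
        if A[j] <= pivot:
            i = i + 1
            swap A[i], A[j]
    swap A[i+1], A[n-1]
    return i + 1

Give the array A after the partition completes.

[7, 9, 11, 12, 13, 14, 16, 17]

pivot=16, i=-1
j=0: 7≤16, i=0, swap(0,0) ⇒ [7, 9, 11, 12, 13, 17, 14, 16]
j=1: 9≤16, i=1, swap(1,1) ⇒ [7, 9, 11, 12, 13, 17, 14, 16]
j=2: 11≤16, i=2, swap(2,2) ⇒ [7, 9, 11, 12, 13, 17, 14, 16]
j=3: 12≤16, i=3, swap(3,3) ⇒ [7, 9, 11, 12, 13, 17, 14, 16]
j=4: 13≤16, i=4, swap(4,4) ⇒ [7, 9, 11, 12, 13, 17, 14, 16]
j=5: 17>16, skip
j=6: 14≤16, i=5, swap(5,6) ⇒ [7, 9, 11, 12, 13, 14, 17, 16]
swap(6,7) ⇒ [7, 9, 11, 12, 13, 14, 16, 17]; return 6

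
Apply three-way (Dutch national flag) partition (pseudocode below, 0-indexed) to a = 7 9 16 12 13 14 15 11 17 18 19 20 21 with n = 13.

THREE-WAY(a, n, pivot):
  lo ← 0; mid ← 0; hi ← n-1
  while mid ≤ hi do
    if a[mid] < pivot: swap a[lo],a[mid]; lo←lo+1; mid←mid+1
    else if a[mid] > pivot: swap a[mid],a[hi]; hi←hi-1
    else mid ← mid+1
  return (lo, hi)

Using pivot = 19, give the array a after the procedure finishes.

pivot = 19; lo=0, mid=0, hi=12
a[mid]=7<19: swap a[0],a[0]; lo=1,mid=1 → 7 9 16 12 13 14 15 11 17 18 19 20 21
a[mid]=9<19: swap a[1],a[1]; lo=2,mid=2 → 7 9 16 12 13 14 15 11 17 18 19 20 21
a[mid]=16<19: swap a[2],a[2]; lo=3,mid=3 → 7 9 16 12 13 14 15 11 17 18 19 20 21
a[mid]=12<19: swap a[3],a[3]; lo=4,mid=4 → 7 9 16 12 13 14 15 11 17 18 19 20 21
a[mid]=13<19: swap a[4],a[4]; lo=5,mid=5 → 7 9 16 12 13 14 15 11 17 18 19 20 21
a[mid]=14<19: swap a[5],a[5]; lo=6,mid=6 → 7 9 16 12 13 14 15 11 17 18 19 20 21
a[mid]=15<19: swap a[6],a[6]; lo=7,mid=7 → 7 9 16 12 13 14 15 11 17 18 19 20 21
a[mid]=11<19: swap a[7],a[7]; lo=8,mid=8 → 7 9 16 12 13 14 15 11 17 18 19 20 21
a[mid]=17<19: swap a[8],a[8]; lo=9,mid=9 → 7 9 16 12 13 14 15 11 17 18 19 20 21
a[mid]=18<19: swap a[9],a[9]; lo=10,mid=10 → 7 9 16 12 13 14 15 11 17 18 19 20 21
a[mid]=19=19: mid=11
a[mid]=20>19: swap a[11],a[12]; hi=11 → 7 9 16 12 13 14 15 11 17 18 19 21 20
a[mid]=21>19: swap a[11],a[11]; hi=10 → 7 9 16 12 13 14 15 11 17 18 19 21 20
end: lo=10, hi=10; a = 7 9 16 12 13 14 15 11 17 18 19 21 20

7 9 16 12 13 14 15 11 17 18 19 21 20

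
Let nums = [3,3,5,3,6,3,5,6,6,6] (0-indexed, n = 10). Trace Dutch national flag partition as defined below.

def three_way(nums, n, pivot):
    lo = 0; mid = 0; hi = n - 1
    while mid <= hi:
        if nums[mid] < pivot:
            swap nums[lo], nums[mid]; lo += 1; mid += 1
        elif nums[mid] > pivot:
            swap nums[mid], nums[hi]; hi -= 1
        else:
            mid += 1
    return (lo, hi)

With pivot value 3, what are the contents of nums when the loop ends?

lo=0 mid=0 hi=9
3=3: mid=1
3=3: mid=2
5>3: swap(2,9), hi=8 ⇒ [3,3,6,3,6,3,5,6,6,5]
6>3: swap(2,8), hi=7 ⇒ [3,3,6,3,6,3,5,6,6,5]
6>3: swap(2,7), hi=6 ⇒ [3,3,6,3,6,3,5,6,6,5]
6>3: swap(2,6), hi=5 ⇒ [3,3,5,3,6,3,6,6,6,5]
5>3: swap(2,5), hi=4 ⇒ [3,3,3,3,6,5,6,6,6,5]
3=3: mid=3
3=3: mid=4
6>3: swap(4,4), hi=3 ⇒ [3,3,3,3,6,5,6,6,6,5]
done. lo=0 hi=3; nums=[3,3,3,3,6,5,6,6,6,5]

[3,3,3,3,6,5,6,6,6,5]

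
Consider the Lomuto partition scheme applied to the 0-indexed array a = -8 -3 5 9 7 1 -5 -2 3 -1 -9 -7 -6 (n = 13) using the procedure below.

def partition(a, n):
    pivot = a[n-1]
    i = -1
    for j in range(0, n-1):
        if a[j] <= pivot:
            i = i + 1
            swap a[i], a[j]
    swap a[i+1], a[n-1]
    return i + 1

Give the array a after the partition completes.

pivot = a[12] = -6; i = -1
j=0: a[0]=-8 ≤ -6 → i=0, swap a[0],a[0] (no change) → -8 -3 5 9 7 1 -5 -2 3 -1 -9 -7 -6
j=1: a[1]=-3 > -6 → no swap
j=2: a[2]=5 > -6 → no swap
j=3: a[3]=9 > -6 → no swap
j=4: a[4]=7 > -6 → no swap
j=5: a[5]=1 > -6 → no swap
j=6: a[6]=-5 > -6 → no swap
j=7: a[7]=-2 > -6 → no swap
j=8: a[8]=3 > -6 → no swap
j=9: a[9]=-1 > -6 → no swap
j=10: a[10]=-9 ≤ -6 → i=1, swap a[1],a[10] → -8 -9 5 9 7 1 -5 -2 3 -1 -3 -7 -6
j=11: a[11]=-7 ≤ -6 → i=2, swap a[2],a[11] → -8 -9 -7 9 7 1 -5 -2 3 -1 -3 5 -6
final swap a[3],a[12] → -8 -9 -7 -6 7 1 -5 -2 3 -1 -3 5 9; return 3

-8 -9 -7 -6 7 1 -5 -2 3 -1 -3 5 9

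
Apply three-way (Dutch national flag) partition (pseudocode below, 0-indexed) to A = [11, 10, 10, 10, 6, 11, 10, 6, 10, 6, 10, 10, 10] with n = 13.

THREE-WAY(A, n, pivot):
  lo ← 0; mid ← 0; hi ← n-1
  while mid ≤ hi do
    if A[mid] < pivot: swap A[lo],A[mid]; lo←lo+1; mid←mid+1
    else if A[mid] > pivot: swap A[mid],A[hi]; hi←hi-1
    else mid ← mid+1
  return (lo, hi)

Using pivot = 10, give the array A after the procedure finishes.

[6, 6, 6, 10, 10, 10, 10, 10, 10, 10, 10, 11, 11]

lo=0 mid=0 hi=12
11>10: swap(0,12), hi=11 ⇒ [10, 10, 10, 10, 6, 11, 10, 6, 10, 6, 10, 10, 11]
10=10: mid=1
10=10: mid=2
10=10: mid=3
10=10: mid=4
6<10: swap(0,4), lo=1 mid=5 ⇒ [6, 10, 10, 10, 10, 11, 10, 6, 10, 6, 10, 10, 11]
11>10: swap(5,11), hi=10 ⇒ [6, 10, 10, 10, 10, 10, 10, 6, 10, 6, 10, 11, 11]
10=10: mid=6
10=10: mid=7
6<10: swap(1,7), lo=2 mid=8 ⇒ [6, 6, 10, 10, 10, 10, 10, 10, 10, 6, 10, 11, 11]
10=10: mid=9
6<10: swap(2,9), lo=3 mid=10 ⇒ [6, 6, 6, 10, 10, 10, 10, 10, 10, 10, 10, 11, 11]
10=10: mid=11
done. lo=3 hi=10; A=[6, 6, 6, 10, 10, 10, 10, 10, 10, 10, 10, 11, 11]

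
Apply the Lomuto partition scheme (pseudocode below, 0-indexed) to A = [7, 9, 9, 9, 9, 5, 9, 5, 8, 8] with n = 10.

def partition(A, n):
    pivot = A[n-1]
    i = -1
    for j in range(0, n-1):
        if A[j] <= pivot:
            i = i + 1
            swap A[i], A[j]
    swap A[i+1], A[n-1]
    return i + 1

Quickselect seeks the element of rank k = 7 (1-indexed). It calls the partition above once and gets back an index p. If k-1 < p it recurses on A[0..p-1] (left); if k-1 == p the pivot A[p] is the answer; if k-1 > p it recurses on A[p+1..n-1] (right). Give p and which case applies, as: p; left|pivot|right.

pivot = A[9] = 8; i = -1
j=0: A[0]=7 ≤ 8 → i=0, swap A[0],A[0] (no change) → [7, 9, 9, 9, 9, 5, 9, 5, 8, 8]
j=1: A[1]=9 > 8 → no swap
j=2: A[2]=9 > 8 → no swap
j=3: A[3]=9 > 8 → no swap
j=4: A[4]=9 > 8 → no swap
j=5: A[5]=5 ≤ 8 → i=1, swap A[1],A[5] → [7, 5, 9, 9, 9, 9, 9, 5, 8, 8]
j=6: A[6]=9 > 8 → no swap
j=7: A[7]=5 ≤ 8 → i=2, swap A[2],A[7] → [7, 5, 5, 9, 9, 9, 9, 9, 8, 8]
j=8: A[8]=8 ≤ 8 → i=3, swap A[3],A[8] → [7, 5, 5, 8, 9, 9, 9, 9, 9, 8]
final swap A[4],A[9] → [7, 5, 5, 8, 8, 9, 9, 9, 9, 9]; return 4
p = 4; k-1 = 6 > 4 ⇒ right

4; right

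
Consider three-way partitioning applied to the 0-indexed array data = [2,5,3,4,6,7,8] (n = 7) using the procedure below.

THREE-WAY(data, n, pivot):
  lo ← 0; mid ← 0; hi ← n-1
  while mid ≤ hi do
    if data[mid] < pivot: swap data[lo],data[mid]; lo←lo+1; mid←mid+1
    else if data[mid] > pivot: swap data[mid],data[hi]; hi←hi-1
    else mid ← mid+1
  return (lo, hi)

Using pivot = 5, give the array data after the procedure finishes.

[2,3,4,5,7,8,6]

lo=0 mid=0 hi=6
2<5: swap(0,0), lo=1 mid=1 ⇒ [2,5,3,4,6,7,8]
5=5: mid=2
3<5: swap(1,2), lo=2 mid=3 ⇒ [2,3,5,4,6,7,8]
4<5: swap(2,3), lo=3 mid=4 ⇒ [2,3,4,5,6,7,8]
6>5: swap(4,6), hi=5 ⇒ [2,3,4,5,8,7,6]
8>5: swap(4,5), hi=4 ⇒ [2,3,4,5,7,8,6]
7>5: swap(4,4), hi=3 ⇒ [2,3,4,5,7,8,6]
done. lo=3 hi=3; data=[2,3,4,5,7,8,6]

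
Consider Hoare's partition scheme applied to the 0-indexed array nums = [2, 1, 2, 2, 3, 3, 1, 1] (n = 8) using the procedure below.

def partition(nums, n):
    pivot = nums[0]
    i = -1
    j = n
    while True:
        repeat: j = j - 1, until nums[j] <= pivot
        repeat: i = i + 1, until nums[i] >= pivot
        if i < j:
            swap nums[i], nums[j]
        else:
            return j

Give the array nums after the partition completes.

[1, 1, 1, 2, 3, 3, 2, 2]

pivot=2
j stops at 7 (1), i stops at 0 (2); swap ⇒ [1, 1, 2, 2, 3, 3, 1, 2]
j stops at 6 (1), i stops at 2 (2); swap ⇒ [1, 1, 1, 2, 3, 3, 2, 2]
j stops at 3, i stops at 3; i≥j ⇒ return 3. nums=[1, 1, 1, 2, 3, 3, 2, 2]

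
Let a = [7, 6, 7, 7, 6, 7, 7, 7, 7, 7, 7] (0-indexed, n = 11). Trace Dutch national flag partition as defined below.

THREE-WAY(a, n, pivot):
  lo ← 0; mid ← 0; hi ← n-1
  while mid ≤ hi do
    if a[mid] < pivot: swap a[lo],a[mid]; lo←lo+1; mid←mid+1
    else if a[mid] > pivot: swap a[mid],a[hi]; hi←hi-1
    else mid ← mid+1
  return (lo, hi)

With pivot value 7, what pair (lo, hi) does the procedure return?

pivot = 7; lo=0, mid=0, hi=10
a[mid]=7=7: mid=1
a[mid]=6<7: swap a[0],a[1]; lo=1,mid=2 → [6, 7, 7, 7, 6, 7, 7, 7, 7, 7, 7]
a[mid]=7=7: mid=3
a[mid]=7=7: mid=4
a[mid]=6<7: swap a[1],a[4]; lo=2,mid=5 → [6, 6, 7, 7, 7, 7, 7, 7, 7, 7, 7]
a[mid]=7=7: mid=6
a[mid]=7=7: mid=7
a[mid]=7=7: mid=8
a[mid]=7=7: mid=9
a[mid]=7=7: mid=10
a[mid]=7=7: mid=11
end: lo=2, hi=10; a = [6, 6, 7, 7, 7, 7, 7, 7, 7, 7, 7]

(2, 10)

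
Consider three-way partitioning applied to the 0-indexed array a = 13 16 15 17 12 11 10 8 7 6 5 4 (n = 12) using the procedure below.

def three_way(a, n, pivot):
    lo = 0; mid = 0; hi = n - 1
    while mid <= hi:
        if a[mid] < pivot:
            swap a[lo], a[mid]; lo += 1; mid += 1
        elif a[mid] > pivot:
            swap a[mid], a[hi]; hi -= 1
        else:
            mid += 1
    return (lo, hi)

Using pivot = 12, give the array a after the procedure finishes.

4 5 6 7 11 10 8 12 17 15 16 13

pivot = 12; lo=0, mid=0, hi=11
a[mid]=13>12: swap a[0],a[11]; hi=10 → 4 16 15 17 12 11 10 8 7 6 5 13
a[mid]=4<12: swap a[0],a[0]; lo=1,mid=1 → 4 16 15 17 12 11 10 8 7 6 5 13
a[mid]=16>12: swap a[1],a[10]; hi=9 → 4 5 15 17 12 11 10 8 7 6 16 13
a[mid]=5<12: swap a[1],a[1]; lo=2,mid=2 → 4 5 15 17 12 11 10 8 7 6 16 13
a[mid]=15>12: swap a[2],a[9]; hi=8 → 4 5 6 17 12 11 10 8 7 15 16 13
a[mid]=6<12: swap a[2],a[2]; lo=3,mid=3 → 4 5 6 17 12 11 10 8 7 15 16 13
a[mid]=17>12: swap a[3],a[8]; hi=7 → 4 5 6 7 12 11 10 8 17 15 16 13
a[mid]=7<12: swap a[3],a[3]; lo=4,mid=4 → 4 5 6 7 12 11 10 8 17 15 16 13
a[mid]=12=12: mid=5
a[mid]=11<12: swap a[4],a[5]; lo=5,mid=6 → 4 5 6 7 11 12 10 8 17 15 16 13
a[mid]=10<12: swap a[5],a[6]; lo=6,mid=7 → 4 5 6 7 11 10 12 8 17 15 16 13
a[mid]=8<12: swap a[6],a[7]; lo=7,mid=8 → 4 5 6 7 11 10 8 12 17 15 16 13
end: lo=7, hi=7; a = 4 5 6 7 11 10 8 12 17 15 16 13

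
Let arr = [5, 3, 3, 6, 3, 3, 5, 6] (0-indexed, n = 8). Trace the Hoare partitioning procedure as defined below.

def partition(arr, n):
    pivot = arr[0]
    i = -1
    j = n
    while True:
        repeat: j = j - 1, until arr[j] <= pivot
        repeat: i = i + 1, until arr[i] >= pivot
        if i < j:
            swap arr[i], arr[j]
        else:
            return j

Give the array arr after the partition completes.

pivot=5
j stops at 6 (5), i stops at 0 (5); swap ⇒ [5, 3, 3, 6, 3, 3, 5, 6]
j stops at 5 (3), i stops at 3 (6); swap ⇒ [5, 3, 3, 3, 3, 6, 5, 6]
j stops at 4, i stops at 5; i≥j ⇒ return 4. arr=[5, 3, 3, 3, 3, 6, 5, 6]

[5, 3, 3, 3, 3, 6, 5, 6]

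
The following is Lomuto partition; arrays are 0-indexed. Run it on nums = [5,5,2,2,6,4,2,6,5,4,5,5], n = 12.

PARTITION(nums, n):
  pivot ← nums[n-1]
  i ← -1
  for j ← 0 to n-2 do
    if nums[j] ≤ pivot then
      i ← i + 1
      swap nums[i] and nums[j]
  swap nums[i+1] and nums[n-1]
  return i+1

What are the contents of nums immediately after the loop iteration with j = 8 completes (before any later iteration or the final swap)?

[5,5,2,2,4,2,5,6,6,4,5,5]

pivot = nums[11] = 5; i = -1
j=0: nums[0]=5 ≤ 5 → i=0, swap nums[0],nums[0] (no change) → [5,5,2,2,6,4,2,6,5,4,5,5]
j=1: nums[1]=5 ≤ 5 → i=1, swap nums[1],nums[1] (no change) → [5,5,2,2,6,4,2,6,5,4,5,5]
j=2: nums[2]=2 ≤ 5 → i=2, swap nums[2],nums[2] (no change) → [5,5,2,2,6,4,2,6,5,4,5,5]
j=3: nums[3]=2 ≤ 5 → i=3, swap nums[3],nums[3] (no change) → [5,5,2,2,6,4,2,6,5,4,5,5]
j=4: nums[4]=6 > 5 → no swap
j=5: nums[5]=4 ≤ 5 → i=4, swap nums[4],nums[5] → [5,5,2,2,4,6,2,6,5,4,5,5]
j=6: nums[6]=2 ≤ 5 → i=5, swap nums[5],nums[6] → [5,5,2,2,4,2,6,6,5,4,5,5]
j=7: nums[7]=6 > 5 → no swap
j=8: nums[8]=5 ≤ 5 → i=6, swap nums[6],nums[8] → [5,5,2,2,4,2,5,6,6,4,5,5]
(after j=8) nums = [5,5,2,2,4,2,5,6,6,4,5,5]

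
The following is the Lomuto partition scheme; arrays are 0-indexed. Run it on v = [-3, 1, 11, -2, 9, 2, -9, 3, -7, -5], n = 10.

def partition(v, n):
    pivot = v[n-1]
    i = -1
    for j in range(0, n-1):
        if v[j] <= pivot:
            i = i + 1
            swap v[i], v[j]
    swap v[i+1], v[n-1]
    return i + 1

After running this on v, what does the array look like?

pivot=-5, i=-1
j=0: -3>-5, skip
j=1: 1>-5, skip
j=2: 11>-5, skip
j=3: -2>-5, skip
j=4: 9>-5, skip
j=5: 2>-5, skip
j=6: -9≤-5, i=0, swap(0,6) ⇒ [-9, 1, 11, -2, 9, 2, -3, 3, -7, -5]
j=7: 3>-5, skip
j=8: -7≤-5, i=1, swap(1,8) ⇒ [-9, -7, 11, -2, 9, 2, -3, 3, 1, -5]
swap(2,9) ⇒ [-9, -7, -5, -2, 9, 2, -3, 3, 1, 11]; return 2

[-9, -7, -5, -2, 9, 2, -3, 3, 1, 11]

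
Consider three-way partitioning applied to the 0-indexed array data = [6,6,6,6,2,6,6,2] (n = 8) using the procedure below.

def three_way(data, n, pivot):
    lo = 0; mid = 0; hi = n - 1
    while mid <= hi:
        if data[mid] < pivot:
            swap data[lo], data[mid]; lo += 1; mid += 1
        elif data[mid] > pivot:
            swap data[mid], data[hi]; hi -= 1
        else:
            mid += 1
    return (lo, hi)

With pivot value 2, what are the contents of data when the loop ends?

pivot = 2; lo=0, mid=0, hi=7
data[mid]=6>2: swap data[0],data[7]; hi=6 → [2,6,6,6,2,6,6,6]
data[mid]=2=2: mid=1
data[mid]=6>2: swap data[1],data[6]; hi=5 → [2,6,6,6,2,6,6,6]
data[mid]=6>2: swap data[1],data[5]; hi=4 → [2,6,6,6,2,6,6,6]
data[mid]=6>2: swap data[1],data[4]; hi=3 → [2,2,6,6,6,6,6,6]
data[mid]=2=2: mid=2
data[mid]=6>2: swap data[2],data[3]; hi=2 → [2,2,6,6,6,6,6,6]
data[mid]=6>2: swap data[2],data[2]; hi=1 → [2,2,6,6,6,6,6,6]
end: lo=0, hi=1; data = [2,2,6,6,6,6,6,6]

[2,2,6,6,6,6,6,6]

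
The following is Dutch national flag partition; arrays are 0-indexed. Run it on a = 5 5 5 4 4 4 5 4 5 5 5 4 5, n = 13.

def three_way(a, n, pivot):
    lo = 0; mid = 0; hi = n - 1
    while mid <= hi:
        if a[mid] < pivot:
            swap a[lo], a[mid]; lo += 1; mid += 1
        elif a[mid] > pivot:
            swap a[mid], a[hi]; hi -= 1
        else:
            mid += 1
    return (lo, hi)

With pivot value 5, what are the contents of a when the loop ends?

pivot = 5; lo=0, mid=0, hi=12
a[mid]=5=5: mid=1
a[mid]=5=5: mid=2
a[mid]=5=5: mid=3
a[mid]=4<5: swap a[0],a[3]; lo=1,mid=4 → 4 5 5 5 4 4 5 4 5 5 5 4 5
a[mid]=4<5: swap a[1],a[4]; lo=2,mid=5 → 4 4 5 5 5 4 5 4 5 5 5 4 5
a[mid]=4<5: swap a[2],a[5]; lo=3,mid=6 → 4 4 4 5 5 5 5 4 5 5 5 4 5
a[mid]=5=5: mid=7
a[mid]=4<5: swap a[3],a[7]; lo=4,mid=8 → 4 4 4 4 5 5 5 5 5 5 5 4 5
a[mid]=5=5: mid=9
a[mid]=5=5: mid=10
a[mid]=5=5: mid=11
a[mid]=4<5: swap a[4],a[11]; lo=5,mid=12 → 4 4 4 4 4 5 5 5 5 5 5 5 5
a[mid]=5=5: mid=13
end: lo=5, hi=12; a = 4 4 4 4 4 5 5 5 5 5 5 5 5

4 4 4 4 4 5 5 5 5 5 5 5 5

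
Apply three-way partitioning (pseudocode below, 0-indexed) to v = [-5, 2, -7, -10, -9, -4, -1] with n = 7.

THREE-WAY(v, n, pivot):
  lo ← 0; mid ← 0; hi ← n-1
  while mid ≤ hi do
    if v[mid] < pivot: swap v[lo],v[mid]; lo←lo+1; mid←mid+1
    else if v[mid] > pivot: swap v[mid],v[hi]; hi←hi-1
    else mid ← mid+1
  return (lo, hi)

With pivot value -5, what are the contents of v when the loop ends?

pivot = -5; lo=0, mid=0, hi=6
v[mid]=-5=-5: mid=1
v[mid]=2>-5: swap v[1],v[6]; hi=5 → [-5, -1, -7, -10, -9, -4, 2]
v[mid]=-1>-5: swap v[1],v[5]; hi=4 → [-5, -4, -7, -10, -9, -1, 2]
v[mid]=-4>-5: swap v[1],v[4]; hi=3 → [-5, -9, -7, -10, -4, -1, 2]
v[mid]=-9<-5: swap v[0],v[1]; lo=1,mid=2 → [-9, -5, -7, -10, -4, -1, 2]
v[mid]=-7<-5: swap v[1],v[2]; lo=2,mid=3 → [-9, -7, -5, -10, -4, -1, 2]
v[mid]=-10<-5: swap v[2],v[3]; lo=3,mid=4 → [-9, -7, -10, -5, -4, -1, 2]
end: lo=3, hi=3; v = [-9, -7, -10, -5, -4, -1, 2]

[-9, -7, -10, -5, -4, -1, 2]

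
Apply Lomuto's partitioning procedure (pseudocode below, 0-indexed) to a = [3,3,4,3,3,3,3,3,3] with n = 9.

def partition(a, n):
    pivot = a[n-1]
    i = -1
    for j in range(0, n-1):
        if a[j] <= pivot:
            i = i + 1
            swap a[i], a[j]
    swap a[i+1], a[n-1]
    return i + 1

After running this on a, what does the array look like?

pivot = a[8] = 3; i = -1
j=0: a[0]=3 ≤ 3 → i=0, swap a[0],a[0] (no change) → [3,3,4,3,3,3,3,3,3]
j=1: a[1]=3 ≤ 3 → i=1, swap a[1],a[1] (no change) → [3,3,4,3,3,3,3,3,3]
j=2: a[2]=4 > 3 → no swap
j=3: a[3]=3 ≤ 3 → i=2, swap a[2],a[3] → [3,3,3,4,3,3,3,3,3]
j=4: a[4]=3 ≤ 3 → i=3, swap a[3],a[4] → [3,3,3,3,4,3,3,3,3]
j=5: a[5]=3 ≤ 3 → i=4, swap a[4],a[5] → [3,3,3,3,3,4,3,3,3]
j=6: a[6]=3 ≤ 3 → i=5, swap a[5],a[6] → [3,3,3,3,3,3,4,3,3]
j=7: a[7]=3 ≤ 3 → i=6, swap a[6],a[7] → [3,3,3,3,3,3,3,4,3]
final swap a[7],a[8] → [3,3,3,3,3,3,3,3,4]; return 7

[3,3,3,3,3,3,3,3,4]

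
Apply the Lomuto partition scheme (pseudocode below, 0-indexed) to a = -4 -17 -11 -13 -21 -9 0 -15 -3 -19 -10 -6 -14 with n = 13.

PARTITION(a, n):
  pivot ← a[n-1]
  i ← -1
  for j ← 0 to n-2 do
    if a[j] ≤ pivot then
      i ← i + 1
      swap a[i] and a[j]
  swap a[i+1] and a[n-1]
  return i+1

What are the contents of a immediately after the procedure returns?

-17 -21 -15 -19 -14 -9 0 -11 -3 -13 -10 -6 -4

pivot = a[12] = -14; i = -1
j=0: a[0]=-4 > -14 → no swap
j=1: a[1]=-17 ≤ -14 → i=0, swap a[0],a[1] → -17 -4 -11 -13 -21 -9 0 -15 -3 -19 -10 -6 -14
j=2: a[2]=-11 > -14 → no swap
j=3: a[3]=-13 > -14 → no swap
j=4: a[4]=-21 ≤ -14 → i=1, swap a[1],a[4] → -17 -21 -11 -13 -4 -9 0 -15 -3 -19 -10 -6 -14
j=5: a[5]=-9 > -14 → no swap
j=6: a[6]=0 > -14 → no swap
j=7: a[7]=-15 ≤ -14 → i=2, swap a[2],a[7] → -17 -21 -15 -13 -4 -9 0 -11 -3 -19 -10 -6 -14
j=8: a[8]=-3 > -14 → no swap
j=9: a[9]=-19 ≤ -14 → i=3, swap a[3],a[9] → -17 -21 -15 -19 -4 -9 0 -11 -3 -13 -10 -6 -14
j=10: a[10]=-10 > -14 → no swap
j=11: a[11]=-6 > -14 → no swap
final swap a[4],a[12] → -17 -21 -15 -19 -14 -9 0 -11 -3 -13 -10 -6 -4; return 4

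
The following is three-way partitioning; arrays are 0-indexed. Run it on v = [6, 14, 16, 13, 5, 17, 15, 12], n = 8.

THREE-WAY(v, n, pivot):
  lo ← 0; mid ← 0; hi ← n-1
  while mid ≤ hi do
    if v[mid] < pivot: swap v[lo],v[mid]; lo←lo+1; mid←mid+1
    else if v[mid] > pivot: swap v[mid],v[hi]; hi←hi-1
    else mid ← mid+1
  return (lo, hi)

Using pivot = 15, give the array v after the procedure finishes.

lo=0 mid=0 hi=7
6<15: swap(0,0), lo=1 mid=1 ⇒ [6, 14, 16, 13, 5, 17, 15, 12]
14<15: swap(1,1), lo=2 mid=2 ⇒ [6, 14, 16, 13, 5, 17, 15, 12]
16>15: swap(2,7), hi=6 ⇒ [6, 14, 12, 13, 5, 17, 15, 16]
12<15: swap(2,2), lo=3 mid=3 ⇒ [6, 14, 12, 13, 5, 17, 15, 16]
13<15: swap(3,3), lo=4 mid=4 ⇒ [6, 14, 12, 13, 5, 17, 15, 16]
5<15: swap(4,4), lo=5 mid=5 ⇒ [6, 14, 12, 13, 5, 17, 15, 16]
17>15: swap(5,6), hi=5 ⇒ [6, 14, 12, 13, 5, 15, 17, 16]
15=15: mid=6
done. lo=5 hi=5; v=[6, 14, 12, 13, 5, 15, 17, 16]

[6, 14, 12, 13, 5, 15, 17, 16]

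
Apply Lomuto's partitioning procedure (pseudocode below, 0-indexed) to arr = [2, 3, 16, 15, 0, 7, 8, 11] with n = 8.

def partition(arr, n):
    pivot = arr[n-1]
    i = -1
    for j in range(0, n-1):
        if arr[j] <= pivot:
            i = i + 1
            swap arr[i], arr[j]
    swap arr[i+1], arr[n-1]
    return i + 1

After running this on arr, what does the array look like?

[2, 3, 0, 7, 8, 11, 16, 15]

pivot=11, i=-1
j=0: 2≤11, i=0, swap(0,0) ⇒ [2, 3, 16, 15, 0, 7, 8, 11]
j=1: 3≤11, i=1, swap(1,1) ⇒ [2, 3, 16, 15, 0, 7, 8, 11]
j=2: 16>11, skip
j=3: 15>11, skip
j=4: 0≤11, i=2, swap(2,4) ⇒ [2, 3, 0, 15, 16, 7, 8, 11]
j=5: 7≤11, i=3, swap(3,5) ⇒ [2, 3, 0, 7, 16, 15, 8, 11]
j=6: 8≤11, i=4, swap(4,6) ⇒ [2, 3, 0, 7, 8, 15, 16, 11]
swap(5,7) ⇒ [2, 3, 0, 7, 8, 11, 16, 15]; return 5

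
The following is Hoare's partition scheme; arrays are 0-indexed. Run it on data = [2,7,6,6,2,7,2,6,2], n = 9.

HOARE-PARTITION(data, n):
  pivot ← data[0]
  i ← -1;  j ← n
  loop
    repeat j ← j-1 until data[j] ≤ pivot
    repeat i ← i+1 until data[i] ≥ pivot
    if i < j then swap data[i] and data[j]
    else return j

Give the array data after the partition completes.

pivot = data[0] = 2; i = -1, j = 9
j→8 (data[8]=2≤2), i→0 (data[0]=2≥2); i<j, swap → [2,7,6,6,2,7,2,6,2]
j→6 (data[6]=2≤2), i→1 (data[1]=7≥2); i<j, swap → [2,2,6,6,2,7,7,6,2]
j→4 (data[4]=2≤2), i→2 (data[2]=6≥2); i<j, swap → [2,2,2,6,6,7,7,6,2]
j→2, i→3; i≥j, return j=2. data = [2,2,2,6,6,7,7,6,2]

[2,2,2,6,6,7,7,6,2]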